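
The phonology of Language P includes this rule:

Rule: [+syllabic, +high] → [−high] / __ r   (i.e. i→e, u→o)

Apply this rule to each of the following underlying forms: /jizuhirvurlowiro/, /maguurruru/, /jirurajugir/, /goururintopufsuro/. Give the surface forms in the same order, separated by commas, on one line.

/jizuhirvurlowiro/: /i/ is a high vowel immediately before /r/, so it lowers to [e]. /u/ is a high vowel immediately before /r/, so it lowers to [o]. /i/ is a high vowel immediately before /r/, so it lowers to [e]. → [jizuhervorlowero].
/maguurruru/: /u/ is a high vowel immediately before /r/, so it lowers to [o]. /u/ is a high vowel immediately before /r/, so it lowers to [o]. → [maguorroru].
/jirurajugir/: /i/ is a high vowel immediately before /r/, so it lowers to [e]. /u/ is a high vowel immediately before /r/, so it lowers to [o]. /i/ is a high vowel immediately before /r/, so it lowers to [e]. → [jerorajuger].
/goururintopufsuro/: /u/ is a high vowel immediately before /r/, so it lowers to [o]. /u/ is a high vowel immediately before /r/, so it lowers to [o]. /u/ is a high vowel immediately before /r/, so it lowers to [o]. → [goororintopufsoro].

jizuhervorlowero, maguorroru, jerorajuger, goororintopufsoro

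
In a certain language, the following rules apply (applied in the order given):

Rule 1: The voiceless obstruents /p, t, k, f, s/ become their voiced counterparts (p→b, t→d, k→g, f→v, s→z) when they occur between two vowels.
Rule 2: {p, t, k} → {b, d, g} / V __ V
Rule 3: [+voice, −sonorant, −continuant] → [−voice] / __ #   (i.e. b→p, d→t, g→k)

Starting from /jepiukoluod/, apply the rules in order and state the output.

Rule 1 (intervocalic voicing): /p/ is a voiceless obstruent between vowels /e/ and /i/, so it voices to [b]. /k/ is a voiceless obstruent between vowels /u/ and /o/, so it voices to [g]. /jepiukoluod/ → jebiugoluod.
Rule 2 (intervocalic voicing): no segment meets the environment; /jebiugoluod/ is unchanged.
Rule 3 (final devoicing): /d/ is a voiced stop in word-final position, so it devoices to [t]. /jebiugoluod/ → jebiugoluot.

jebiugoluot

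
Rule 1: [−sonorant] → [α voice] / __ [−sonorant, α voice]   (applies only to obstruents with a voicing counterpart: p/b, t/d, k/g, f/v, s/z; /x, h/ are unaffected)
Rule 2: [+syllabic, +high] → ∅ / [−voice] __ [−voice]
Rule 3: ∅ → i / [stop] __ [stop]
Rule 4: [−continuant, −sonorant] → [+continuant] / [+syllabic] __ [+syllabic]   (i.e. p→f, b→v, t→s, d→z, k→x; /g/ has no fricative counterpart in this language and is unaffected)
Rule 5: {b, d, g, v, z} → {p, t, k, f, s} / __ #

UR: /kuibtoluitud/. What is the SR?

Rule 1 (regressive voicing assimilation): /b/ precedes the voiceless obstruent /t/, so it devoices to [p] by assimilation. /kuibtoluitud/ → kuiptoluitud.
Rule 2 (high vowel syncope): no segment meets the environment; /kuiptoluitud/ is unchanged.
Rule 3 (stop-cluster i-epenthesis): /p/ and /t/ form a stop–stop cluster, so [i] is inserted between them. /kuiptoluitud/ → kuipitoluitud.
Rule 4 (intervocalic spirantization): /p/ is a stop between vowels /i/ and /i/, so it spirantizes to the fricative [f]. /t/ is a stop between vowels /i/ and /o/, so it spirantizes to the fricative [s]. /t/ is a stop between vowels /i/ and /u/, so it spirantizes to the fricative [s]. /kuipitoluitud/ → kuifisoluisud.
Rule 5 (final devoicing): /d/ is a voiced obstruent in word-final position, so it devoices to [t]. /kuifisoluisud/ → kuifisoluisut.

kuifisoluisut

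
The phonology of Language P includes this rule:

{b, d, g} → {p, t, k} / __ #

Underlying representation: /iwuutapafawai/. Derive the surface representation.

iwuutapafawai

No segment of /iwuutapafawai/ meets the structural description of the rule, so the form surfaces unchanged.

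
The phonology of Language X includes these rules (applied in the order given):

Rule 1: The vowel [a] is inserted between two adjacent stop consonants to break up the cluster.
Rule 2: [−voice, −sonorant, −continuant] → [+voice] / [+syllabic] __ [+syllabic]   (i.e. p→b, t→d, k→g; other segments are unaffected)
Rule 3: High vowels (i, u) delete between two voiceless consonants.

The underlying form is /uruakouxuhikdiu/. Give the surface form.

uruagouxhigadiu

Rule 1 (stop-cluster a-epenthesis): /k/ and /d/ form a stop–stop cluster, so [a] is inserted between them. /uruakouxuhikdiu/ → uruakouxuhikadiu.
Rule 2 (intervocalic voicing): /k/ is a voiceless stop between vowels /a/ and /o/, so it voices to [g]. /k/ is a voiceless stop between vowels /i/ and /a/, so it voices to [g]. /uruakouxuhikadiu/ → uruagouxuhigadiu.
Rule 3 (high vowel syncope): /u/ is a high vowel flanked by voiceless consonants /x/ and /h/, so it deletes. /uruagouxuhigadiu/ → uruagouxhigadiu.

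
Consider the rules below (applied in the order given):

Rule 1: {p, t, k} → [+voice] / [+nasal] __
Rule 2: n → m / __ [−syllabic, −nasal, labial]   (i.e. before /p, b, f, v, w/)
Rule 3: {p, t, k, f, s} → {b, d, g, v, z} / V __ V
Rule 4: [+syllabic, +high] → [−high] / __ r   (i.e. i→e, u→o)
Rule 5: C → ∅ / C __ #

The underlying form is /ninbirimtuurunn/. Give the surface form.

nimberimduorun

Rule 1 (post-nasal voicing): /t/ is a voiceless stop immediately after the nasal /m/, so it voices to [d]. /ninbirimtuurunn/ → ninbirimduurunn.
Rule 2 (nasal place assimilation): /n/ precedes the labial consonant /b/, so it assimilates in place to [m]. /ninbirimduurunn/ → nimbirimduurunn.
Rule 3 (intervocalic voicing): no segment meets the environment; /nimbirimduurunn/ is unchanged.
Rule 4 (pre-rhotic lowering): /i/ is a high vowel immediately before /r/, so it lowers to [e]. /u/ is a high vowel immediately before /r/, so it lowers to [o]. /nimbirimduurunn/ → nimberimduorunn.
Rule 5 (final cluster simplification): /n/ is the second consonant of a word-final cluster /nn/, so it deletes. /nimberimduorunn/ → nimberimduorun.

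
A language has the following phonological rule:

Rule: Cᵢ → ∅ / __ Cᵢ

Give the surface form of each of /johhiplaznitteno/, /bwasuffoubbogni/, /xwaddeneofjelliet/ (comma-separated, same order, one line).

johiplazniteno, bwasufoubogni, xwadeneofjeliet

/johhiplaznitteno/: /hh/ is a geminate; the first /h/ deletes. /tt/ is a geminate; the first /t/ deletes. → [johiplazniteno].
/bwasuffoubbogni/: /ff/ is a geminate; the first /f/ deletes. /bb/ is a geminate; the first /b/ deletes. → [bwasufoubogni].
/xwaddeneofjelliet/: /dd/ is a geminate; the first /d/ deletes. /ll/ is a geminate; the first /l/ deletes. → [xwadeneofjeliet].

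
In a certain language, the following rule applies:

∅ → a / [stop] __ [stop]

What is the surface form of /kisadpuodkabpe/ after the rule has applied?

kisadapuodakabape

/d/ and /p/ form a stop–stop cluster, so [a] is inserted between them.
/d/ and /k/ form a stop–stop cluster, so [a] is inserted between them.
/b/ and /p/ form a stop–stop cluster, so [a] is inserted between them.
Surface form: [kisadapuodakabape].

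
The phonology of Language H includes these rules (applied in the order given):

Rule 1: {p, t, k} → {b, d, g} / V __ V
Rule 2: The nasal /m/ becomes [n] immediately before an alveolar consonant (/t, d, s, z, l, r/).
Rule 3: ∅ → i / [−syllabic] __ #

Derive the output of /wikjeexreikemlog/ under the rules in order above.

wikjeexreigenlogi

Rule 1 (intervocalic voicing): /k/ is a voiceless stop between vowels /i/ and /e/, so it voices to [g]. /wikjeexreikemlog/ → wikjeexreigemlog.
Rule 2 (nasal place assimilation): /m/ precedes the alveolar consonant /l/, so it assimilates in place to [n]. /wikjeexreigemlog/ → wikjeexreigenlog.
Rule 3 (final i-epenthesis): the form ends in the consonant /g/, so [i] is inserted word-finally. /wikjeexreigenlog/ → wikjeexreigenlogi.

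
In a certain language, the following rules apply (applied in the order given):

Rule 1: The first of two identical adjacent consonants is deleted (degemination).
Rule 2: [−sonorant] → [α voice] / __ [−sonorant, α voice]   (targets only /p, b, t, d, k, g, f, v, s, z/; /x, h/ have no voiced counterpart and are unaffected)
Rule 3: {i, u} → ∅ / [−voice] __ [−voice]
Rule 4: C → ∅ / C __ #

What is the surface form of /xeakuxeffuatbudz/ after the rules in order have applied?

Rule 1 (degemination): /ff/ is a geminate; the first /f/ deletes. /xeakuxeffuatbudz/ → xeakuxefuatbudz.
Rule 2 (regressive voicing assimilation): /t/ precedes the voiced obstruent /b/, so it voices to [d] by assimilation. /xeakuxefuatbudz/ → xeakuxefuadbudz.
Rule 3 (high vowel syncope): /u/ is a high vowel flanked by voiceless consonants /k/ and /x/, so it deletes. /xeakuxefuadbudz/ → xeakxefuadbudz.
Rule 4 (final cluster simplification): /z/ is the second consonant of a word-final cluster /dz/, so it deletes. /xeakxefuadbudz/ → xeakxefuadbud.

xeakxefuadbud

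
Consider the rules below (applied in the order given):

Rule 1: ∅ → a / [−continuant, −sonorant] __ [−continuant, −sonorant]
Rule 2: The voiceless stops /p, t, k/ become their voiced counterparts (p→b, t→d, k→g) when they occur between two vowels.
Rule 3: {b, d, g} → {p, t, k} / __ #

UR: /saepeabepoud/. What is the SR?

saebeabebout

Rule 1 (stop-cluster a-epenthesis): no segment meets the environment; /saepeabepoud/ is unchanged.
Rule 2 (intervocalic voicing): /p/ is a voiceless stop between vowels /e/ and /e/, so it voices to [b]. /p/ is a voiceless stop between vowels /e/ and /o/, so it voices to [b]. /saepeabepoud/ → saebeabeboud.
Rule 3 (final devoicing): /d/ is a voiced stop in word-final position, so it devoices to [t]. /saebeabeboud/ → saebeabebout.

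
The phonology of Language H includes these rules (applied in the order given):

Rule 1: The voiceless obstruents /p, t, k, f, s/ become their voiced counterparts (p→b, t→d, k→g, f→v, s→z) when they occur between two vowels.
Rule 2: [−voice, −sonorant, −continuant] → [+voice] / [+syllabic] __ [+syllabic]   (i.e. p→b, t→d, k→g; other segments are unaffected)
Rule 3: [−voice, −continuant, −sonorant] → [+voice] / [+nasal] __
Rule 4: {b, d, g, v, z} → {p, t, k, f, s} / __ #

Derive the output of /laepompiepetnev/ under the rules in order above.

laebombiebetnef

Rule 1 (intervocalic voicing): /p/ is a voiceless obstruent between vowels /e/ and /o/, so it voices to [b]. /p/ is a voiceless obstruent between vowels /e/ and /e/, so it voices to [b]. /laepompiepetnev/ → laebompiebetnev.
Rule 2 (intervocalic voicing): no segment meets the environment; /laebompiebetnev/ is unchanged.
Rule 3 (post-nasal voicing): /p/ is a voiceless stop immediately after the nasal /m/, so it voices to [b]. /laebompiebetnev/ → laebombiebetnev.
Rule 4 (final devoicing): /v/ is a voiced obstruent in word-final position, so it devoices to [f]. /laebombiebetnev/ → laebombiebetnef.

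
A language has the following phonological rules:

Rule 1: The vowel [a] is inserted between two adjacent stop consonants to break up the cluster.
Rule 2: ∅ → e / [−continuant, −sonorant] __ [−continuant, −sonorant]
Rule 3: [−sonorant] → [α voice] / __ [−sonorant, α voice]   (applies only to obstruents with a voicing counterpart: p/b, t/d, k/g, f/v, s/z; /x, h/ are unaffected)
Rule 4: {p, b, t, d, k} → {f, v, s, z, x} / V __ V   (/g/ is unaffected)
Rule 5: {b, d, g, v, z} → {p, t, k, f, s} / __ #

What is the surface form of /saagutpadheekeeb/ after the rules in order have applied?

saagusafatheexeep

Rule 1 (stop-cluster a-epenthesis): /t/ and /p/ form a stop–stop cluster, so [a] is inserted between them. /saagutpadheekeeb/ → saagutapadheekeeb.
Rule 2 (stop-cluster e-epenthesis): no segment meets the environment; /saagutapadheekeeb/ is unchanged.
Rule 3 (regressive voicing assimilation): /d/ precedes the voiceless obstruent /h/, so it devoices to [t] by assimilation. /saagutapadheekeeb/ → saagutapatheekeeb.
Rule 4 (intervocalic spirantization): /t/ is a stop between vowels /u/ and /a/, so it spirantizes to the fricative [s]. /p/ is a stop between vowels /a/ and /a/, so it spirantizes to the fricative [f]. /k/ is a stop between vowels /e/ and /e/, so it spirantizes to the fricative [x]. /saagutapatheekeeb/ → saagusafatheexeeb.
Rule 5 (final devoicing): /b/ is a voiced obstruent in word-final position, so it devoices to [p]. /saagusafatheexeeb/ → saagusafatheexeep.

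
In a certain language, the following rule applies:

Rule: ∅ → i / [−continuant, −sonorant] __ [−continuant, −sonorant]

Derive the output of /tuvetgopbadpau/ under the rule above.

/t/ and /g/ form a stop–stop cluster, so [i] is inserted between them.
/p/ and /b/ form a stop–stop cluster, so [i] is inserted between them.
/d/ and /p/ form a stop–stop cluster, so [i] is inserted between them.
Surface form: [tuvetigopibadipau].

tuvetigopibadipau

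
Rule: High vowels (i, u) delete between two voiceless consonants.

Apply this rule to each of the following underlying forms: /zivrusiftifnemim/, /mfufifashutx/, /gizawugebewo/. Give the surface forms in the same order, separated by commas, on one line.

/zivrusiftifnemim/: /i/ is a high vowel flanked by voiceless consonants /s/ and /f/, so it deletes. /i/ is a high vowel flanked by voiceless consonants /t/ and /f/, so it deletes. → [zivrusftfnemim].
/mfufifashutx/: /u/ is a high vowel flanked by voiceless consonants /f/ and /f/, so it deletes. /i/ is a high vowel flanked by voiceless consonants /f/ and /f/, so it deletes. /u/ is a high vowel flanked by voiceless consonants /h/ and /t/, so it deletes. → [mfffashtx].
/gizawugebewo/: the rule's environment is not met; surfaces unchanged as [gizawugebewo].

zivrusftfnemim, mfffashtx, gizawugebewo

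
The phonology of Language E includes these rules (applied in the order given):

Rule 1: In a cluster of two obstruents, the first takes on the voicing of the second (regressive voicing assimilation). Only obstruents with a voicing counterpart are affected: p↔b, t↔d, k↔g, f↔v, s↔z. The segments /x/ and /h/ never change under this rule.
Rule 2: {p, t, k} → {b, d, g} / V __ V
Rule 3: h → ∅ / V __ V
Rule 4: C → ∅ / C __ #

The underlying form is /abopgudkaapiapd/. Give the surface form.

Rule 1 (regressive voicing assimilation): /p/ precedes the voiced obstruent /g/, so it voices to [b] by assimilation. /d/ precedes the voiceless obstruent /k/, so it devoices to [t] by assimilation. /p/ precedes the voiced obstruent /d/, so it voices to [b] by assimilation. /abopgudkaapiapd/ → abobgutkaapiabd.
Rule 2 (intervocalic voicing): /p/ is a voiceless stop between vowels /a/ and /i/, so it voices to [b]. /abobgutkaapiabd/ → abobgutkaabiabd.
Rule 3 (intervocalic h-deletion): no segment meets the environment; /abobgutkaabiabd/ is unchanged.
Rule 4 (final cluster simplification): /d/ is the second consonant of a word-final cluster /bd/, so it deletes. /abobgutkaabiabd/ → abobgutkaabiab.

abobgutkaabiab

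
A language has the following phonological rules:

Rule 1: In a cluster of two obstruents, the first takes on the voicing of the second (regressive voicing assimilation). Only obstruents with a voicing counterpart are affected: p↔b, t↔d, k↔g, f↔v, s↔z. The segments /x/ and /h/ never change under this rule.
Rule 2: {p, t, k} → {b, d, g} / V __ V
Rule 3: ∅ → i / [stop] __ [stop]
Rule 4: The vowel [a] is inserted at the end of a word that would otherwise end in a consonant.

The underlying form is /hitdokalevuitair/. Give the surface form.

Rule 1 (regressive voicing assimilation): /t/ precedes the voiced obstruent /d/, so it voices to [d] by assimilation. /hitdokalevuitair/ → hiddokalevuitair.
Rule 2 (intervocalic voicing): /k/ is a voiceless stop between vowels /o/ and /a/, so it voices to [g]. /t/ is a voiceless stop between vowels /i/ and /a/, so it voices to [d]. /hiddokalevuitair/ → hiddogalevuidair.
Rule 3 (stop-cluster i-epenthesis): /d/ and /d/ form a stop–stop cluster, so [i] is inserted between them. /hiddogalevuidair/ → hididogalevuidair.
Rule 4 (final a-epenthesis): the form ends in the consonant /r/, so [a] is inserted word-finally. /hididogalevuidair/ → hididogalevuidaira.

hididogalevuidaira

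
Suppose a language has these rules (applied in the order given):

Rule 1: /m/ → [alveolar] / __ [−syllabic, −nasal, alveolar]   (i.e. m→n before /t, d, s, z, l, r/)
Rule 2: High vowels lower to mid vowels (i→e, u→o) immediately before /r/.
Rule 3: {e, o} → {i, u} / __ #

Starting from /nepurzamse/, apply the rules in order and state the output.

Rule 1 (nasal place assimilation): /m/ precedes the alveolar consonant /s/, so it assimilates in place to [n]. /nepurzamse/ → nepurzanse.
Rule 2 (pre-rhotic lowering): /u/ is a high vowel immediately before /r/, so it lowers to [o]. /nepurzanse/ → neporzanse.
Rule 3 (final vowel raising): /e/ is a mid vowel in word-final position, so it raises to [i]. /neporzanse/ → neporzansi.

neporzansi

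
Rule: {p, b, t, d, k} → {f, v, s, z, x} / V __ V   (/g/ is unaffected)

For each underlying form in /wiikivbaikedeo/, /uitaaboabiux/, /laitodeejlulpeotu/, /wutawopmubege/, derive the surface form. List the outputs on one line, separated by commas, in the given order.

/wiikivbaikedeo/: /k/ is a stop between vowels /i/ and /i/, so it spirantizes to the fricative [x]. /k/ is a stop between vowels /i/ and /e/, so it spirantizes to the fricative [x]. /d/ is a stop between vowels /e/ and /e/, so it spirantizes to the fricative [z]. → [wiixivbaixezeo].
/uitaaboabiux/: /t/ is a stop between vowels /i/ and /a/, so it spirantizes to the fricative [s]. /b/ is a stop between vowels /a/ and /o/, so it spirantizes to the fricative [v]. /b/ is a stop between vowels /a/ and /i/, so it spirantizes to the fricative [v]. → [uisaavoaviux].
/laitodeejlulpeotu/: /t/ is a stop between vowels /i/ and /o/, so it spirantizes to the fricative [s]. /d/ is a stop between vowels /o/ and /e/, so it spirantizes to the fricative [z]. /t/ is a stop between vowels /o/ and /u/, so it spirantizes to the fricative [s]. → [laisozeejlulpeosu].
/wutawopmubege/: /t/ is a stop between vowels /u/ and /a/, so it spirantizes to the fricative [s]. /b/ is a stop between vowels /u/ and /e/, so it spirantizes to the fricative [v]. → [wusawopmuvege].

wiixivbaixezeo, uisaavoaviux, laisozeejlulpeosu, wusawopmuvege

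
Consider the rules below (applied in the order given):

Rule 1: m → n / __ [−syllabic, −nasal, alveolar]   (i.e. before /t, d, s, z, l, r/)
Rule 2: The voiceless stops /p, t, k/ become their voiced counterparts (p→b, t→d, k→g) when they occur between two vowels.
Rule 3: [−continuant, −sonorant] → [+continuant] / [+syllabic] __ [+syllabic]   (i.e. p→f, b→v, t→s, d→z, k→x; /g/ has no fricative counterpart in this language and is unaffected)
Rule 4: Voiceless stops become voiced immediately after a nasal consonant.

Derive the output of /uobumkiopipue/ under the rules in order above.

Rule 1 (nasal place assimilation): no segment meets the environment; /uobumkiopipue/ is unchanged.
Rule 2 (intervocalic voicing): /p/ is a voiceless stop between vowels /o/ and /i/, so it voices to [b]. /p/ is a voiceless stop between vowels /i/ and /u/, so it voices to [b]. /uobumkiopipue/ → uobumkiobibue.
Rule 3 (intervocalic spirantization): /b/ is a stop between vowels /o/ and /u/, so it spirantizes to the fricative [v]. /b/ is a stop between vowels /o/ and /i/, so it spirantizes to the fricative [v]. /b/ is a stop between vowels /i/ and /u/, so it spirantizes to the fricative [v]. /uobumkiobibue/ → uovumkiovivue.
Rule 4 (post-nasal voicing): /k/ is a voiceless stop immediately after the nasal /m/, so it voices to [g]. /uovumkiovivue/ → uovumgiovivue.

uovumgiovivue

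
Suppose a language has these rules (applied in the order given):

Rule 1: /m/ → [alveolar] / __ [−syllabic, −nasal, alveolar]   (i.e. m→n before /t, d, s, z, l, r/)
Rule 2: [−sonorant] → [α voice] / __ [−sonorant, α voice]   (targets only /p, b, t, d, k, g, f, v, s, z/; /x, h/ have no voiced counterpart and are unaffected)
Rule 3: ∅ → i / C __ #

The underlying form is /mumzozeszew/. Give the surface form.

Rule 1 (nasal place assimilation): /m/ precedes the alveolar consonant /z/, so it assimilates in place to [n]. /mumzozeszew/ → munzozeszew.
Rule 2 (regressive voicing assimilation): /s/ precedes the voiced obstruent /z/, so it voices to [z] by assimilation. /munzozeszew/ → munzozezzew.
Rule 3 (final i-epenthesis): the form ends in the consonant /w/, so [i] is inserted word-finally. /munzozezzew/ → munzozezzewi.

munzozezzewi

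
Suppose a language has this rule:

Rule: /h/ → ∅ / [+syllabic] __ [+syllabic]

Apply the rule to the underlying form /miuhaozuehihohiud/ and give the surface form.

/h/ occurs between vowels /u/ and /a/, so it deletes.
/h/ occurs between vowels /e/ and /i/, so it deletes.
/h/ occurs between vowels /i/ and /o/, so it deletes.
/h/ occurs between vowels /o/ and /i/, so it deletes.
Surface form: [miuaozueioiud].

miuaozueioiud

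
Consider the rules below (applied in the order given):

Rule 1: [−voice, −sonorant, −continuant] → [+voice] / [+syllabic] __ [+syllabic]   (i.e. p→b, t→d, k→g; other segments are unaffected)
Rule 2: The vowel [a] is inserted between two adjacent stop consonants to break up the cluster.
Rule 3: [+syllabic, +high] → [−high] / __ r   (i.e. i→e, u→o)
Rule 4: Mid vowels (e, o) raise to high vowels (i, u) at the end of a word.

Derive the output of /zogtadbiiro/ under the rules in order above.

zogatadabieru

Rule 1 (intervocalic voicing): no segment meets the environment; /zogtadbiiro/ is unchanged.
Rule 2 (stop-cluster a-epenthesis): /g/ and /t/ form a stop–stop cluster, so [a] is inserted between them. /d/ and /b/ form a stop–stop cluster, so [a] is inserted between them. /zogtadbiiro/ → zogatadabiiro.
Rule 3 (pre-rhotic lowering): /i/ is a high vowel immediately before /r/, so it lowers to [e]. /zogatadabiiro/ → zogatadabiero.
Rule 4 (final vowel raising): /o/ is a mid vowel in word-final position, so it raises to [u]. /zogatadabiero/ → zogatadabieru.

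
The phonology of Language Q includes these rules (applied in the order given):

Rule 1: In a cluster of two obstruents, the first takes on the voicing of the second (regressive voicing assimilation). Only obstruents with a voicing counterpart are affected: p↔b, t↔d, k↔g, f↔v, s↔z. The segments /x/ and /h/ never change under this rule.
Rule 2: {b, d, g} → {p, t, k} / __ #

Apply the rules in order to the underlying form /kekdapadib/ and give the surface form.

Rule 1 (regressive voicing assimilation): /k/ precedes the voiced obstruent /d/, so it voices to [g] by assimilation. /kekdapadib/ → kegdapadib.
Rule 2 (final devoicing): /b/ is a voiced stop in word-final position, so it devoices to [p]. /kegdapadib/ → kegdapadip.

kegdapadip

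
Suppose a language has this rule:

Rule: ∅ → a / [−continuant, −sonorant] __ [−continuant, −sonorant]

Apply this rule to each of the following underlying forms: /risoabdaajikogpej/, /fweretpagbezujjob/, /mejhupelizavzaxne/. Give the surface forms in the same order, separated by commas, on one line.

risoabadaajikogapej, fweretapagabezujjob, mejhupelizavzaxne

/risoabdaajikogpej/: /b/ and /d/ form a stop–stop cluster, so [a] is inserted between them. /g/ and /p/ form a stop–stop cluster, so [a] is inserted between them. → [risoabadaajikogapej].
/fweretpagbezujjob/: /t/ and /p/ form a stop–stop cluster, so [a] is inserted between them. /g/ and /b/ form a stop–stop cluster, so [a] is inserted between them. → [fweretapagabezujjob].
/mejhupelizavzaxne/: the rule's environment is not met; surfaces unchanged as [mejhupelizavzaxne].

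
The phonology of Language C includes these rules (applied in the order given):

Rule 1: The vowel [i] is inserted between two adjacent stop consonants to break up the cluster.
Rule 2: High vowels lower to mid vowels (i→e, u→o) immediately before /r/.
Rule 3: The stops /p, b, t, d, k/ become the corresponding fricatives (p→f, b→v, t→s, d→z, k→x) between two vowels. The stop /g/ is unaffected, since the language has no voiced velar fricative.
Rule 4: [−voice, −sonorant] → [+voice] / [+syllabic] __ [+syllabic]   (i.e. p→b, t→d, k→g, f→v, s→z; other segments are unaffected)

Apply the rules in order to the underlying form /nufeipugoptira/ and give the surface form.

Rule 1 (stop-cluster i-epenthesis): /p/ and /t/ form a stop–stop cluster, so [i] is inserted between them. /nufeipugoptira/ → nufeipugopitira.
Rule 2 (pre-rhotic lowering): /i/ is a high vowel immediately before /r/, so it lowers to [e]. /nufeipugopitira/ → nufeipugopitera.
Rule 3 (intervocalic spirantization): /p/ is a stop between vowels /i/ and /u/, so it spirantizes to the fricative [f]. /p/ is a stop between vowels /o/ and /i/, so it spirantizes to the fricative [f]. /t/ is a stop between vowels /i/ and /e/, so it spirantizes to the fricative [s]. /nufeipugopitera/ → nufeifugofisera.
Rule 4 (intervocalic voicing): /f/ is a voiceless obstruent between vowels /u/ and /e/, so it voices to [v]. /f/ is a voiceless obstruent between vowels /i/ and /u/, so it voices to [v]. /f/ is a voiceless obstruent between vowels /o/ and /i/, so it voices to [v]. /s/ is a voiceless obstruent between vowels /i/ and /e/, so it voices to [z]. /nufeifugofisera/ → nuveivugovizera.

nuveivugovizera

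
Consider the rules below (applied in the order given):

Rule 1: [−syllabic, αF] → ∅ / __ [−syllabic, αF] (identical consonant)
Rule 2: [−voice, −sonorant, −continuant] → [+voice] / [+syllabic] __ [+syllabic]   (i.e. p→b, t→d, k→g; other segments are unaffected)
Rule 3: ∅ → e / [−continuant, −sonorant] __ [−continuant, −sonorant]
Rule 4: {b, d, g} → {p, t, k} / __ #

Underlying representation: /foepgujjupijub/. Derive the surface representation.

foepegujubijup

Rule 1 (degemination): /jj/ is a geminate; the first /j/ deletes. /foepgujjupijub/ → foepgujupijub.
Rule 2 (intervocalic voicing): /p/ is a voiceless stop between vowels /u/ and /i/, so it voices to [b]. /foepgujupijub/ → foepgujubijub.
Rule 3 (stop-cluster e-epenthesis): /p/ and /g/ form a stop–stop cluster, so [e] is inserted between them. /foepgujubijub/ → foepegujubijub.
Rule 4 (final devoicing): /b/ is a voiced stop in word-final position, so it devoices to [p]. /foepegujubijub/ → foepegujubijup.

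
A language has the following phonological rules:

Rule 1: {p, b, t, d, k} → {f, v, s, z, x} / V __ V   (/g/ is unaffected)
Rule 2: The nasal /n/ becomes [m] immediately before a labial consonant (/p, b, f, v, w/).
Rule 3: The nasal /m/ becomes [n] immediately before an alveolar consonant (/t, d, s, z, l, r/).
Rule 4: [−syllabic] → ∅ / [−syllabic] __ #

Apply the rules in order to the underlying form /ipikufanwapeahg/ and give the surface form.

Rule 1 (intervocalic spirantization): /p/ is a stop between vowels /i/ and /i/, so it spirantizes to the fricative [f]. /k/ is a stop between vowels /i/ and /u/, so it spirantizes to the fricative [x]. /p/ is a stop between vowels /a/ and /e/, so it spirantizes to the fricative [f]. /ipikufanwapeahg/ → ifixufanwafeahg.
Rule 2 (nasal place assimilation): /n/ precedes the labial consonant /w/, so it assimilates in place to [m]. /ifixufanwafeahg/ → ifixufamwafeahg.
Rule 3 (nasal place assimilation): no segment meets the environment; /ifixufamwafeahg/ is unchanged.
Rule 4 (final cluster simplification): /g/ is the second consonant of a word-final cluster /hg/, so it deletes. /ifixufamwafeahg/ → ifixufamwafeah.

ifixufamwafeah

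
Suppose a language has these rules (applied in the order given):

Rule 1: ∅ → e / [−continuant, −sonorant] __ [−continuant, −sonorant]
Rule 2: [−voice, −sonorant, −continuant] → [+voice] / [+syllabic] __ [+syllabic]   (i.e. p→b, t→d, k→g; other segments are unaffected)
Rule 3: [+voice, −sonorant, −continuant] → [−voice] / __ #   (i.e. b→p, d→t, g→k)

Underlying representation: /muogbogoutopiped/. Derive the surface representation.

Rule 1 (stop-cluster e-epenthesis): /g/ and /b/ form a stop–stop cluster, so [e] is inserted between them. /muogbogoutopiped/ → muogebogoutopiped.
Rule 2 (intervocalic voicing): /t/ is a voiceless stop between vowels /u/ and /o/, so it voices to [d]. /p/ is a voiceless stop between vowels /o/ and /i/, so it voices to [b]. /p/ is a voiceless stop between vowels /i/ and /e/, so it voices to [b]. /muogebogoutopiped/ → muogebogoudobibed.
Rule 3 (final devoicing): /d/ is a voiced stop in word-final position, so it devoices to [t]. /muogebogoudobibed/ → muogebogoudobibet.

muogebogoudobibet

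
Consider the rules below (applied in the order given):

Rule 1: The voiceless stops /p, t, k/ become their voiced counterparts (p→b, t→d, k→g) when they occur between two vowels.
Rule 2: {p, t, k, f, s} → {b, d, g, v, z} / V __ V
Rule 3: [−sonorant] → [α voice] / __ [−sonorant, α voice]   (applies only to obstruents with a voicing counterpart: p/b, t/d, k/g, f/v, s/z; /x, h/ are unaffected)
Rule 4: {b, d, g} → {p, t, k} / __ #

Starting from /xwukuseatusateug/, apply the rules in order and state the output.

Rule 1 (intervocalic voicing): /k/ is a voiceless stop between vowels /u/ and /u/, so it voices to [g]. /t/ is a voiceless stop between vowels /a/ and /u/, so it voices to [d]. /t/ is a voiceless stop between vowels /a/ and /e/, so it voices to [d]. /xwukuseatusateug/ → xwuguseadusadeug.
Rule 2 (intervocalic voicing): /s/ is a voiceless obstruent between vowels /u/ and /e/, so it voices to [z]. /s/ is a voiceless obstruent between vowels /u/ and /a/, so it voices to [z]. /xwuguseadusadeug/ → xwuguzeaduzadeug.
Rule 3 (regressive voicing assimilation): no segment meets the environment; /xwuguzeaduzadeug/ is unchanged.
Rule 4 (final devoicing): /g/ is a voiced stop in word-final position, so it devoices to [k]. /xwuguzeaduzadeug/ → xwuguzeaduzadeuk.

xwuguzeaduzadeuk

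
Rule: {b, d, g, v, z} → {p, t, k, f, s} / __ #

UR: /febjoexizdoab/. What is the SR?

Scanning /febjoexizdoab/: /b/ at position 3 is not in the conditioning environment; /z/ at position 9 is not in the conditioning environment; /d/ at position 10 is not in the conditioning environment; /b/ is a voiced obstruent in word-final position, so it devoices to [p].
Result: [febjoexizdoap].

febjoexizdoap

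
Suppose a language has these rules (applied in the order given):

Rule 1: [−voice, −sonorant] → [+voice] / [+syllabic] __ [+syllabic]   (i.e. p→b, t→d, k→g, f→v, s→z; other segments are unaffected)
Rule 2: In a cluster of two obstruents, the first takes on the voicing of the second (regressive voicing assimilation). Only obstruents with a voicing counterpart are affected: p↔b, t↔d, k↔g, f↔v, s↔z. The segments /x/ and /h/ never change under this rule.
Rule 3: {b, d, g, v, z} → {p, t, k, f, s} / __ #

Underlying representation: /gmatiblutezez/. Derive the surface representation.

Rule 1 (intervocalic voicing): /t/ is a voiceless obstruent between vowels /a/ and /i/, so it voices to [d]. /t/ is a voiceless obstruent between vowels /u/ and /e/, so it voices to [d]. /gmatiblutezez/ → gmadibludezez.
Rule 2 (regressive voicing assimilation): no segment meets the environment; /gmadibludezez/ is unchanged.
Rule 3 (final devoicing): /z/ is a voiced obstruent in word-final position, so it devoices to [s]. /gmadibludezez/ → gmadibludezes.

gmadibludezes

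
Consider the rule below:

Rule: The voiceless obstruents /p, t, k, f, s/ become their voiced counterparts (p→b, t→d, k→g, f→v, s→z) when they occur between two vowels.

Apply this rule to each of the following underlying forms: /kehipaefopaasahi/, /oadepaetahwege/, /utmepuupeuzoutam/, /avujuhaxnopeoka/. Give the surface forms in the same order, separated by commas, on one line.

/kehipaefopaasahi/: /p/ is a voiceless obstruent between vowels /i/ and /a/, so it voices to [b]. /f/ is a voiceless obstruent between vowels /e/ and /o/, so it voices to [v]. /p/ is a voiceless obstruent between vowels /o/ and /a/, so it voices to [b]. /s/ is a voiceless obstruent between vowels /a/ and /a/, so it voices to [z]. → [kehibaevobaazahi].
/oadepaetahwege/: /p/ is a voiceless obstruent between vowels /e/ and /a/, so it voices to [b]. /t/ is a voiceless obstruent between vowels /e/ and /a/, so it voices to [d]. → [oadebaedahwege].
/utmepuupeuzoutam/: /p/ is a voiceless obstruent between vowels /e/ and /u/, so it voices to [b]. /p/ is a voiceless obstruent between vowels /u/ and /e/, so it voices to [b]. /t/ is a voiceless obstruent between vowels /u/ and /a/, so it voices to [d]. → [utmebuubeuzoudam].
/avujuhaxnopeoka/: /p/ is a voiceless obstruent between vowels /o/ and /e/, so it voices to [b]. /k/ is a voiceless obstruent between vowels /o/ and /a/, so it voices to [g]. → [avujuhaxnobeoga].

kehibaevobaazahi, oadebaedahwege, utmebuubeuzoudam, avujuhaxnobeoga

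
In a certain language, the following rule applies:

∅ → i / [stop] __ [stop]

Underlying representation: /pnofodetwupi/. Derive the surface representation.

No segment of /pnofodetwupi/ meets the structural description of the rule, so the form surfaces unchanged.

pnofodetwupi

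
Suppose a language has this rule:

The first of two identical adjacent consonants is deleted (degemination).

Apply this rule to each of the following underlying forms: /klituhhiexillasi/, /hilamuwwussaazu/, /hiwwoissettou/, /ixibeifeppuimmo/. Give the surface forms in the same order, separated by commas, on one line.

klituhiexilasi, hilamuwusaazu, hiwoisetou, ixibeifepuimo

/klituhhiexillasi/: /hh/ is a geminate; the first /h/ deletes. /ll/ is a geminate; the first /l/ deletes. → [klituhiexilasi].
/hilamuwwussaazu/: /ww/ is a geminate; the first /w/ deletes. /ss/ is a geminate; the first /s/ deletes. → [hilamuwusaazu].
/hiwwoissettou/: /ww/ is a geminate; the first /w/ deletes. /ss/ is a geminate; the first /s/ deletes. /tt/ is a geminate; the first /t/ deletes. → [hiwoisetou].
/ixibeifeppuimmo/: /pp/ is a geminate; the first /p/ deletes. /mm/ is a geminate; the first /m/ deletes. → [ixibeifepuimo].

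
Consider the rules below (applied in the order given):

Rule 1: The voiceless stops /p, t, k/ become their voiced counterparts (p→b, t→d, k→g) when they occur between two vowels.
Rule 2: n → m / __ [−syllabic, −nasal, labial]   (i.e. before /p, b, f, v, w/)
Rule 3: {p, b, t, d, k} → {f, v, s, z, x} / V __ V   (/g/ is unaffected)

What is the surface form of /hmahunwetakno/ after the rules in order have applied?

hmahumwezakno

Rule 1 (intervocalic voicing): /t/ is a voiceless stop between vowels /e/ and /a/, so it voices to [d]. /hmahunwetakno/ → hmahunwedakno.
Rule 2 (nasal place assimilation): /n/ precedes the labial consonant /w/, so it assimilates in place to [m]. /hmahunwedakno/ → hmahumwedakno.
Rule 3 (intervocalic spirantization): /d/ is a stop between vowels /e/ and /a/, so it spirantizes to the fricative [z]. /hmahumwedakno/ → hmahumwezakno.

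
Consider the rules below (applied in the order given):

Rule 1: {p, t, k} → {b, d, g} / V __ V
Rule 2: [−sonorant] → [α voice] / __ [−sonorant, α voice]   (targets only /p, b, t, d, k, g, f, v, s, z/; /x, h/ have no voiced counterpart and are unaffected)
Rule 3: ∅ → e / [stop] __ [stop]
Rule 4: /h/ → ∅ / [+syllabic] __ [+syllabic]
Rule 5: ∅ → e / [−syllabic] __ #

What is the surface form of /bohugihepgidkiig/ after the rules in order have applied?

bougiebegitekiige

Rule 1 (intervocalic voicing): no segment meets the environment; /bohugihepgidkiig/ is unchanged.
Rule 2 (regressive voicing assimilation): /p/ precedes the voiced obstruent /g/, so it voices to [b] by assimilation. /d/ precedes the voiceless obstruent /k/, so it devoices to [t] by assimilation. /bohugihepgidkiig/ → bohugihebgitkiig.
Rule 3 (stop-cluster e-epenthesis): /b/ and /g/ form a stop–stop cluster, so [e] is inserted between them. /t/ and /k/ form a stop–stop cluster, so [e] is inserted between them. /bohugihebgitkiig/ → bohugihebegitekiig.
Rule 4 (intervocalic h-deletion): /h/ occurs between vowels /o/ and /u/, so it deletes. /h/ occurs between vowels /i/ and /e/, so it deletes. /bohugihebegitekiig/ → bougiebegitekiig.
Rule 5 (final e-epenthesis): the form ends in the consonant /g/, so [e] is inserted word-finally. /bougiebegitekiig/ → bougiebegitekiige.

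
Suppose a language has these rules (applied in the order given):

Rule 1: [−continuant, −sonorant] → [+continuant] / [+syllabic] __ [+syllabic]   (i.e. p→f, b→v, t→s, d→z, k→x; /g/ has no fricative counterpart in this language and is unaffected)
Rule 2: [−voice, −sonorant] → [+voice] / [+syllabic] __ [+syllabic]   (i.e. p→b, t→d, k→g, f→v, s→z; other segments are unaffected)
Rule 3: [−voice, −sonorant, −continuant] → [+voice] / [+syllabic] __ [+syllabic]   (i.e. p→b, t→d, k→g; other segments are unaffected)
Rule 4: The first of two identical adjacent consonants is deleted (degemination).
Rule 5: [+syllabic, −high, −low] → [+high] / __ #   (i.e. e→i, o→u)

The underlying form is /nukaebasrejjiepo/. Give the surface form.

nuxaevasrejievu

Rule 1 (intervocalic spirantization): /k/ is a stop between vowels /u/ and /a/, so it spirantizes to the fricative [x]. /b/ is a stop between vowels /e/ and /a/, so it spirantizes to the fricative [v]. /p/ is a stop between vowels /e/ and /o/, so it spirantizes to the fricative [f]. /nukaebasrejjiepo/ → nuxaevasrejjiefo.
Rule 2 (intervocalic voicing): /f/ is a voiceless obstruent between vowels /e/ and /o/, so it voices to [v]. /nuxaevasrejjiefo/ → nuxaevasrejjievo.
Rule 3 (intervocalic voicing): no segment meets the environment; /nuxaevasrejjievo/ is unchanged.
Rule 4 (degemination): /jj/ is a geminate; the first /j/ deletes. /nuxaevasrejjievo/ → nuxaevasrejievo.
Rule 5 (final vowel raising): /o/ is a mid vowel in word-final position, so it raises to [u]. /nuxaevasrejievo/ → nuxaevasrejievu.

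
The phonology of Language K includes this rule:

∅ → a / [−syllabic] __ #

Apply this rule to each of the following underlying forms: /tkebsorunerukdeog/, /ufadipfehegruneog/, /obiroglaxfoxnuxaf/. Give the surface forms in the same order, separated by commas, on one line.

/tkebsorunerukdeog/: the form ends in the consonant /g/, so [a] is inserted word-finally. → [tkebsorunerukdeoga].
/ufadipfehegruneog/: the form ends in the consonant /g/, so [a] is inserted word-finally. → [ufadipfehegruneoga].
/obiroglaxfoxnuxaf/: the form ends in the consonant /f/, so [a] is inserted word-finally. → [obiroglaxfoxnuxafa].

tkebsorunerukdeoga, ufadipfehegruneoga, obiroglaxfoxnuxafa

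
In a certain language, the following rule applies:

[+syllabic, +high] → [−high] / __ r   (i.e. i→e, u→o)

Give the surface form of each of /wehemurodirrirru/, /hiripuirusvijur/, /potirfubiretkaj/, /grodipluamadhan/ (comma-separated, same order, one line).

wehemoroderrerru, heripuerusvijor, poterfuberetkaj, grodipluamadhan

/wehemurodirrirru/: /u/ is a high vowel immediately before /r/, so it lowers to [o]. /i/ is a high vowel immediately before /r/, so it lowers to [e]. /i/ is a high vowel immediately before /r/, so it lowers to [e]. → [wehemoroderrerru].
/hiripuirusvijur/: /i/ is a high vowel immediately before /r/, so it lowers to [e]. /i/ is a high vowel immediately before /r/, so it lowers to [e]. /u/ is a high vowel immediately before /r/, so it lowers to [o]. → [heripuerusvijor].
/potirfubiretkaj/: /i/ is a high vowel immediately before /r/, so it lowers to [e]. /i/ is a high vowel immediately before /r/, so it lowers to [e]. → [poterfuberetkaj].
/grodipluamadhan/: the rule's environment is not met; surfaces unchanged as [grodipluamadhan].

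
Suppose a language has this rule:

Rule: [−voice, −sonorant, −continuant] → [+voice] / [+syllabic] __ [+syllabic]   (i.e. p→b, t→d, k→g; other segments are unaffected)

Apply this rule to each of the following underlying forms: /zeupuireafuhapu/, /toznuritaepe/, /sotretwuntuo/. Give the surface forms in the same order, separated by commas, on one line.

zeubuireafuhabu, toznuridaebe, sotretwuntuo

/zeupuireafuhapu/: /p/ is a voiceless stop between vowels /u/ and /u/, so it voices to [b]. /p/ is a voiceless stop between vowels /a/ and /u/, so it voices to [b]. → [zeubuireafuhabu].
/toznuritaepe/: /t/ is a voiceless stop between vowels /i/ and /a/, so it voices to [d]. /p/ is a voiceless stop between vowels /e/ and /e/, so it voices to [b]. → [toznuridaebe].
/sotretwuntuo/: the rule's environment is not met; surfaces unchanged as [sotretwuntuo].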